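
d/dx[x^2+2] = 2*x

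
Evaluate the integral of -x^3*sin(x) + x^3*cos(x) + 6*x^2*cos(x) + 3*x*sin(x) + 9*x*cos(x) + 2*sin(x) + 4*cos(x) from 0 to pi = -(1 + pi)^3 - 1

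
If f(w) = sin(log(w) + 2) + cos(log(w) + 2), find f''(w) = -2*cos(log(w) + 2)/w^2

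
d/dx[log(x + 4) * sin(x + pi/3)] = (x*log(x + 4)*cos(x + pi/3) + 4*log(x + 4)*cos(x + pi/3) + sin(x + pi/3))/(x + 4)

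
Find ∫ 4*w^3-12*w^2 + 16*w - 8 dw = w^4 - 4*w^3 + 8*w^2 - 8*w + C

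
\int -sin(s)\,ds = cos(s) + C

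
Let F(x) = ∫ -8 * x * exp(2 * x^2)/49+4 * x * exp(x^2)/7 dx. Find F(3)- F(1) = -2*exp(18)/49 - 2*E/7 + 2*exp(2)/49 + 2*exp(9)/7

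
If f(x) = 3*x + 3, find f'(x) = 3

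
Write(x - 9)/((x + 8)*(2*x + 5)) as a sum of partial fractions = -23/(11*(2*x + 5)) + 17/(11*(x + 8))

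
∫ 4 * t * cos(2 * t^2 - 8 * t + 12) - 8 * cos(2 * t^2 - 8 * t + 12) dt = sin(2*(t - 2)^2 + 4) + C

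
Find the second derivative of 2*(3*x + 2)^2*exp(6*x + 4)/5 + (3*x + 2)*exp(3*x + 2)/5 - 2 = 648*x^2*exp(6*x + 4)/5 + 27*x*exp(3*x + 2)/5 + 1296*x*exp(6*x + 4)/5 + 36*exp(3*x + 2)/5 + 612*exp(6*x + 4)/5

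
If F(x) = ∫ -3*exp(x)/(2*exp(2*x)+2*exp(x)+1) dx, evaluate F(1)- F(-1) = -3*acot(exp(-1)/(exp(-1) + 1)) + 3*acot(E/(1 + E))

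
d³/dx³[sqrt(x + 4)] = 3/(8*x^2*sqrt(x + 4) + 64*x*sqrt(x + 4) + 128*sqrt(x + 4))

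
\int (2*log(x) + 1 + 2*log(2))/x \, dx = (log(2*x) + 1)*log(2*x) + C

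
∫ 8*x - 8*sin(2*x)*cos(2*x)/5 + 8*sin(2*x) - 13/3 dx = 4*x^2 - 13*x/3 + 2*cos(2*x)^2/5 - 4*cos(2*x) + C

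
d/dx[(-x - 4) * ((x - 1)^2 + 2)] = -3*x^2 - 4*x + 5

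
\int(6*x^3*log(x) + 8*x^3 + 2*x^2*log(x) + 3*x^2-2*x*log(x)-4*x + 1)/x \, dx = (log(x) + 1)*(2*x^3 + x^2 - 2*x + 1) + C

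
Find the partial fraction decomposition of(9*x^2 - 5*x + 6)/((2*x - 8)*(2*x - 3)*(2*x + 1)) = 43/(144*(2*x + 1)) - 15/(16*(2*x - 3)) + 13/(9*(x - 4))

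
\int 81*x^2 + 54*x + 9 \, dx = 27*x^3 + 27*x^2 + 9*x + C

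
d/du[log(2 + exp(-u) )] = -1/(2*exp(u) + 1)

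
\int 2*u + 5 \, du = u^2 + 5*u + C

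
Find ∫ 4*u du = 2*u^2 + C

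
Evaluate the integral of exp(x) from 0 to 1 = -1 + E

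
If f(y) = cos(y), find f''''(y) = cos(y)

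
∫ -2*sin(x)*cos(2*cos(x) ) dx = sin(2*cos(x)) + C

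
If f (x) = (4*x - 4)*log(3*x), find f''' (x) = (-4*x - 8)/x^3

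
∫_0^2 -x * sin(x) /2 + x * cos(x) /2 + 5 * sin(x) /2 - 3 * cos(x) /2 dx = -sin(2) - cos(2) + 2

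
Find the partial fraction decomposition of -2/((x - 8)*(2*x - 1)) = 4/(15*(2*x - 1)) - 2/(15*(x - 8))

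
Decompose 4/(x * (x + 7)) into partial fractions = -4/(7*(x + 7)) + 4/(7*x)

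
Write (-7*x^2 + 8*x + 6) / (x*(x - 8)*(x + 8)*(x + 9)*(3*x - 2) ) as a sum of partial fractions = -333/(16588*(3*x - 2)) - 211/(1479*(x + 9)) + 253/(1664*(x + 8)) - 189/(23936*(x - 8)) + 1/(192*x)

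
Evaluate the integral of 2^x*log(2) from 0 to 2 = 3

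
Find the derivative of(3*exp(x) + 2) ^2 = 18*exp(2*x) + 12*exp(x)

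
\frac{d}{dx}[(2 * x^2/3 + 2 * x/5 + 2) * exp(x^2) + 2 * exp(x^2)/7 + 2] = 4*x^3*exp(x^2)/3 + 4*x^2*exp(x^2)/5 + 124*x*exp(x^2)/21 + 2*exp(x^2)/5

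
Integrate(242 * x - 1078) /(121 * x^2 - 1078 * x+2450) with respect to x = log((11*x - 49)^2/49 + 1) + C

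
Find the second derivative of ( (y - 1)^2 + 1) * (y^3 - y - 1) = 20*y^3 - 24*y^2 + 6*y + 2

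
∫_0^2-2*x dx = -4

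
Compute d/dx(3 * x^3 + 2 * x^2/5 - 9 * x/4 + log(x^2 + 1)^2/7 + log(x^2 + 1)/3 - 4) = (3780*x^4 + 336*x^3 + 2835*x^2 + 240*x*log(x^2 + 1) + 616*x - 945)/(420*x^2 + 420)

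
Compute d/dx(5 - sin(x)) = -cos(x)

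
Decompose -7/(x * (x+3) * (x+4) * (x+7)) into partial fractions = 1/(12*(x + 7)) - 7/(12*(x + 4)) + 7/(12*(x + 3)) - 1/(12*x)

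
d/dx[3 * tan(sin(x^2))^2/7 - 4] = 12*x*sin(sin(x^2))*cos(x^2)/(7*cos(sin(x^2))^3)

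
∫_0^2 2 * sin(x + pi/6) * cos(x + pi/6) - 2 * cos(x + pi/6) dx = -1/4 + (-1 + sin(pi/6 + 2))^2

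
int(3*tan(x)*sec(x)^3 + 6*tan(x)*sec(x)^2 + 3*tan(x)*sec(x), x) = (sec(x) + 1)^3 + C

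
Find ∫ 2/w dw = 2*log(w) + C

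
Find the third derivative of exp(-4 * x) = -64*exp(-4*x)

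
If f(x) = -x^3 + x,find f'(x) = 1 - 3*x^2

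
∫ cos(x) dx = sin(x) + C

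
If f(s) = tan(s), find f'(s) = cos(s)^(-2)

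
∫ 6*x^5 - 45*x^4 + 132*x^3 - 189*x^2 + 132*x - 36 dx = x^6 - 9*x^5 + 33*x^4 - 63*x^3 + 66*x^2 - 36*x + C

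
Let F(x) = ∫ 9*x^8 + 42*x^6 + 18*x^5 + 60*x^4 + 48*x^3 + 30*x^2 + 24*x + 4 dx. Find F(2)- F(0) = 2184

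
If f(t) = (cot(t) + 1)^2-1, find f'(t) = -2*(1 + cos(t)/sin(t))/sin(t)^2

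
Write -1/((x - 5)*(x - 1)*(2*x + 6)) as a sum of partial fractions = -1/(64*(x + 3)) + 1/(32*(x - 1)) - 1/(64*(x - 5))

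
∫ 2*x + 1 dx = x^2 + x + C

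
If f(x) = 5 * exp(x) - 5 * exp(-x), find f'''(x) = (5*exp(2*x) + 5)*exp(-x)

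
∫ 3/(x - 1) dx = 3*log(x - 1) + C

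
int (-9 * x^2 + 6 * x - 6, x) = -3*x^3 + 3*x^2 - 6*x + C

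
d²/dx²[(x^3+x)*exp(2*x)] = 4*x^3*exp(2*x) + 12*x^2*exp(2*x) + 10*x*exp(2*x) + 4*exp(2*x)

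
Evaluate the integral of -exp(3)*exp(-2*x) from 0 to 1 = -exp(3)/2 + E/2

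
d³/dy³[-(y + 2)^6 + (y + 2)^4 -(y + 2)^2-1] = -120*y^3 - 720*y^2 - 1416*y - 912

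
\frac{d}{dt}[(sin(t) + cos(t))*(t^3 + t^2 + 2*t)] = -t^3*sin(t) + t^3*cos(t) + 2*t^2*sin(t) + 4*t^2*cos(t) + 4*t*cos(t) + 2*sin(t) + 2*cos(t)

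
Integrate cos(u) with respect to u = sin(u) + C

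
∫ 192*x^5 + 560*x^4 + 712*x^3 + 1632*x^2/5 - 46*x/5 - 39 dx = 32*x^6 + 112*x^5 + 178*x^4 + 544*x^3/5 - 23*x^2/5 - 39*x + C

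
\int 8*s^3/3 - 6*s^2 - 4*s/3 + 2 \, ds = 2*s^4/3 - 2*s^3 - 2*s^2/3 + 2*s + C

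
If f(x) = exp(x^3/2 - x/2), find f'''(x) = 27*x^6*exp(x^3/2 - x/2)/8 - 27*x^4*exp(x^3/2 - x/2)/8 + 27*x^3*exp(x^3/2 - x/2)/2 + 9*x^2*exp(x^3/2 - x/2)/8 - 9*x*exp(x^3/2 - x/2)/2 + 23*exp(x^3/2 - x/2)/8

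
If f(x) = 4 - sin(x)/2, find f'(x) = -cos(x)/2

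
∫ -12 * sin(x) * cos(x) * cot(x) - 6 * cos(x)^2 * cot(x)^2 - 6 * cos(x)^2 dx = 6*cos(x)^2*cot(x) + C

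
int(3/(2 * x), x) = 3*log(x)/2 + C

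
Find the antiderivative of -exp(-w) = exp(-w) + C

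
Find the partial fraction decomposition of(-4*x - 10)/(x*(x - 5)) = -6/(x - 5) + 2/x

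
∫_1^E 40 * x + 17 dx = -40 + (1 + 4*E)*(3 + 5*E)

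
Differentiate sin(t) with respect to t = cos(t)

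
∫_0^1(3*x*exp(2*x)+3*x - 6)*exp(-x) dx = 0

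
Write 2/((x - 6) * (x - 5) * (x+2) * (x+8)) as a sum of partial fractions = -1/(546*(x + 8)) + 1/(168*(x + 2)) - 2/(91*(x - 5)) + 1/(56*(x - 6))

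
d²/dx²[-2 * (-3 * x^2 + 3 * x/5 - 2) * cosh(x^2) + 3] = 24*x^4*cosh(x^2) - 24*x^3*cosh(x^2)/5 + 60*x^2*sinh(x^2) + 16*x^2*cosh(x^2) - 36*x*sinh(x^2)/5 + 8*sinh(x^2) + 12*cosh(x^2)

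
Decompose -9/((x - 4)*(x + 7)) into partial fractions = 9/(11*(x + 7)) - 9/(11*(x - 4))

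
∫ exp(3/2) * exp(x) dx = exp(x + 3/2) + C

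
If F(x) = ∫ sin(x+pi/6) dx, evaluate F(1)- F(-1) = sin(1)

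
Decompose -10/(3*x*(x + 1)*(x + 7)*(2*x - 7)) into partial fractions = -80/(3969*(2*x - 7)) + 5/(1323*(x + 7)) - 5/(81*(x + 1)) + 10/(147*x)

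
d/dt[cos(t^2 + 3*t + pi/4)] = -(2*t + 3)*sin(t^2 + 3*t + pi/4)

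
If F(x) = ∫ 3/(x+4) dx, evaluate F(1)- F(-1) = -3*log(3) + 3*log(5)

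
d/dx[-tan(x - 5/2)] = -tan(x - 5/2)^2 - 1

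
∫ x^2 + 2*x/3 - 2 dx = x^3/3 + x^2/3 - 2*x + C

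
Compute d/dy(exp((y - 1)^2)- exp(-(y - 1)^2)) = (2*y*exp(2*y^2 - 4*y + 2) + 2*y - 2*exp(2*y^2 - 4*y + 2) - 2)*exp(-y^2 + 2*y - 1)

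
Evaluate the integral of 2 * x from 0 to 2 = 4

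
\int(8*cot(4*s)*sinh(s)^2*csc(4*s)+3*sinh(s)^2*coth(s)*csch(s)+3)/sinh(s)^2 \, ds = -3*coth(s) - 3*csch(s) - 2/sin(4*s) + C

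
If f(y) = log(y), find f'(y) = 1/y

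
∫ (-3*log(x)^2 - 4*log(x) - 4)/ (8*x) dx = -(log(x)^2 + 2*log(x) + 4)*log(x)/8 + C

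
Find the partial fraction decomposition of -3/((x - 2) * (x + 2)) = 3/(4*(x + 2)) - 3/(4*(x - 2))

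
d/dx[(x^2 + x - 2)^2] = 4*x^3 + 6*x^2 - 6*x - 4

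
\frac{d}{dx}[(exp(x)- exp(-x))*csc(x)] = sqrt(2)*(-exp(2*x)*cos(x + pi/4) + sin(x + pi/4))*exp(-x)/sin(x)^2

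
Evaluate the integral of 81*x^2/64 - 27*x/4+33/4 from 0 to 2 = 51/8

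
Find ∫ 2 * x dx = x^2 + C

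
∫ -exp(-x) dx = exp(-x) + C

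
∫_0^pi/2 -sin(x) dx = -1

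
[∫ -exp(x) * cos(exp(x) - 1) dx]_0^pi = sin(1 - exp(pi))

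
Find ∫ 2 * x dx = x^2 + C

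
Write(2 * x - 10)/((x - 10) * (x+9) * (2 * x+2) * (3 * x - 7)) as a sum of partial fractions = 18/(1955*(3*x - 7)) + 7/(2584*(x + 9)) - 3/(440*(x + 1)) + 5/(4807*(x - 10))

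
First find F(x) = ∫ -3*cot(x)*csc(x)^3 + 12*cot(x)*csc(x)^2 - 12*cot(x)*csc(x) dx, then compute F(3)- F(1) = -(-2 + csc(1))^3 + (-2 + csc(3))^3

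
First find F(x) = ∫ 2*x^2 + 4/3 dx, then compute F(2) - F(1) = 6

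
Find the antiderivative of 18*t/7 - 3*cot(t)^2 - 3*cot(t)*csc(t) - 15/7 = 9*t^2/7 + 6*t/7 + 3*cot(t) + 3*csc(t) + C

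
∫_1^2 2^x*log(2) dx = 2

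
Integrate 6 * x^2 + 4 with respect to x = 2*x^3 + 4*x + C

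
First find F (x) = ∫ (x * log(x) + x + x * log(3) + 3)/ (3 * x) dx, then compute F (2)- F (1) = -4*log(3)/3 + 5*log(6)/3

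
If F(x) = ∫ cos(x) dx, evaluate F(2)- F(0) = sin(2)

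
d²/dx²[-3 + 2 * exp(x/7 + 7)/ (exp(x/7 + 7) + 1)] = (2*exp(x/7 + 7) - 2*exp(2*x/7 + 14))/(49*exp(21)*exp(3*x/7) + 147*exp(14)*exp(2*x/7) + 147*exp(7)*exp(x/7) + 49)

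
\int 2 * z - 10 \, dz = z^2 - 10*z + C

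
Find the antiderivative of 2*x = x^2 + C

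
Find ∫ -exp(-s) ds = exp(-s) + C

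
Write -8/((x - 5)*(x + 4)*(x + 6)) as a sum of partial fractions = -4/(11*(x + 6)) + 4/(9*(x + 4)) - 8/(99*(x - 5))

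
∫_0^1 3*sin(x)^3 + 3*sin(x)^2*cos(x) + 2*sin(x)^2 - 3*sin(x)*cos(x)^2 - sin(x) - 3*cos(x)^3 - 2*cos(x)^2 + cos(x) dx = -2*sqrt(2)*sin(pi/4 + 1)^3 - (sin(2) + 1) + cos(1) + sin(1) + 1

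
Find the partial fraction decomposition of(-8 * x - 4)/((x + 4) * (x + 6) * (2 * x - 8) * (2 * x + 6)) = -11/(60*(x + 6)) + 7/(16*(x + 4)) - 5/(21*(x + 3)) - 9/(560*(x - 4))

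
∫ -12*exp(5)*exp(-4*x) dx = 3*exp(5 - 4*x) + C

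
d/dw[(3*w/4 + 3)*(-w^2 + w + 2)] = -9*w^2/4 - 9*w/2 + 9/2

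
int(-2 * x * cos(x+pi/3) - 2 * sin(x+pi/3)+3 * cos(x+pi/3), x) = (3 - 2*x)*sin(x + pi/3) + C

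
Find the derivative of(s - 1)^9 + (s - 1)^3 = 9*s^8 - 72*s^7 + 252*s^6 - 504*s^5 + 630*s^4 - 504*s^3 + 255*s^2 - 78*s + 12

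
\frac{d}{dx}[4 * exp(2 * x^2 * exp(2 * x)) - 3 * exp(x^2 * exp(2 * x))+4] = -6*x^2*exp(x^2*exp(2*x) + 2*x) + 16*x^2*exp(2*x^2*exp(2*x) + 2*x) - 6*x*exp(x^2*exp(2*x) + 2*x) + 16*x*exp(2*x^2*exp(2*x) + 2*x)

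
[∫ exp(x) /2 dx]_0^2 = -1/2 + exp(2)/2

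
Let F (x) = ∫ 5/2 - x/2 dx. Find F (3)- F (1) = 3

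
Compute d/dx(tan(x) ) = cos(x)^(-2)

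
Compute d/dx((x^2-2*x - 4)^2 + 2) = 4*x^3 - 12*x^2 - 8*x + 16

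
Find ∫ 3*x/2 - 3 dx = 3*x^2/4 - 3*x + C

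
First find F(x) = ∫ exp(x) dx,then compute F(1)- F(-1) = E - exp(-1)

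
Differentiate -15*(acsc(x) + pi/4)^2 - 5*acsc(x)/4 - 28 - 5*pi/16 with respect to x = (120*acsc(x) + 5 + 30*pi)/(4*x^2*sqrt(1 - 1/x^2))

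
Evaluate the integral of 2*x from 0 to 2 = 4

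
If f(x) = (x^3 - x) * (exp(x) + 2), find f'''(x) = x^3*exp(x) + 9*x^2*exp(x) + 17*x*exp(x) + 3*exp(x) + 12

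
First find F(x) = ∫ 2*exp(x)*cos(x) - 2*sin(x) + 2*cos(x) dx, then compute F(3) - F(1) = (2 + exp(3))*(cos(3) + sin(3)) - (2 + E)*(cos(1) + sin(1))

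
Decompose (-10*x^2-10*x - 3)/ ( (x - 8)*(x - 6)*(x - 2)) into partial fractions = -21/(8*(x - 2)) + 423/(8*(x - 6)) - 241/(4*(x - 8))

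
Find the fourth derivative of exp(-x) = exp(-x)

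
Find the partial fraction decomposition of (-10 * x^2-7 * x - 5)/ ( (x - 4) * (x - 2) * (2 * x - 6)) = -59/(4*(x - 2)) + 58/(x - 3) - 193/(4*(x - 4))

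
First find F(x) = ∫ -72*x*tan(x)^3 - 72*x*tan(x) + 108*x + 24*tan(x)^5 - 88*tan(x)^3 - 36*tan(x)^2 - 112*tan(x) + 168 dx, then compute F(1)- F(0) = -92*tan(1)^2 + 6*tan(1)^4 + 222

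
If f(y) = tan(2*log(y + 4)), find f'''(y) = (48*tan(2*log(y + 4))^4 - 24*tan(2*log(y + 4))^3 + 68*tan(2*log(y + 4))^2 - 24*tan(2*log(y + 4)) + 20)/(y^3 + 12*y^2 + 48*y + 64)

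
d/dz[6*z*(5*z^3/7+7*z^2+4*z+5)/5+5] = 24*z^3/7 + 126*z^2/5 + 48*z/5 + 6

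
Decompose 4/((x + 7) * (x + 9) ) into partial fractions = -2/(x + 9) + 2/(x + 7)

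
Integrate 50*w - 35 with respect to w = 25*w^2 - 35*w + C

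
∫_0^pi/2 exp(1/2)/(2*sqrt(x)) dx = sqrt(2)*sqrt(pi)*exp(1/2)/2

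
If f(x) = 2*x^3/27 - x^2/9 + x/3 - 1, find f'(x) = 2*x^2/9 - 2*x/9 + 1/3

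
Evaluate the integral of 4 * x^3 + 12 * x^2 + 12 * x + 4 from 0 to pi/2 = -1 + (1 + pi/2)^4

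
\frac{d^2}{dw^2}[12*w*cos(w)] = -12*w*cos(w) - 24*sin(w)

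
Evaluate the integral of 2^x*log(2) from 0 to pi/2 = -1 + 2^(pi/2)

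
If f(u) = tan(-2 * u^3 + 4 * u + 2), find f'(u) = -6*u^2*tan(-2*u^3 + 4*u + 2)^2 - 6*u^2 + 4*tan(-2*u^3 + 4*u + 2)^2 + 4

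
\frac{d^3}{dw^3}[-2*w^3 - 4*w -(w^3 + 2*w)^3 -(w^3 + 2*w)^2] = -504*w^6 - 1260*w^4 - 120*w^3 - 720*w^2 - 96*w - 60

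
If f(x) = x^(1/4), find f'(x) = 1/(4*x^(3/4))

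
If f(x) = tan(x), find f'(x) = cos(x)^(-2)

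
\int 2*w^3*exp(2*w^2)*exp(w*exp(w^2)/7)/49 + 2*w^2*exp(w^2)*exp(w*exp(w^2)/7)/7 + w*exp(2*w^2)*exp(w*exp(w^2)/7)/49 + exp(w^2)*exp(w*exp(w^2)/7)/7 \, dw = w*exp(w*(7*w + exp(w^2))/7)/7 + C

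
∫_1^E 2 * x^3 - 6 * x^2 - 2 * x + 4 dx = (-2 + E/2)*(-2*E + exp(3)) - 3/2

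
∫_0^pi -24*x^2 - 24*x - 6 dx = (-2*pi - 1)^3 + 1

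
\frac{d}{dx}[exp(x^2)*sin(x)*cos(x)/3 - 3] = (x*sin(2*x) + cos(2*x))*exp(x^2)/3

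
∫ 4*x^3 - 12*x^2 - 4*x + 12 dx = x^4 - 4*x^3 - 2*x^2 + 12*x + C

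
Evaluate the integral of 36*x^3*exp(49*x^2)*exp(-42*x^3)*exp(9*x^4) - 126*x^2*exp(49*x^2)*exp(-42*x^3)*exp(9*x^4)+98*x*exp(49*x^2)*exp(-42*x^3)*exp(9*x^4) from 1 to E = -exp(16) + exp((-3*exp(2) + 7*E)^2)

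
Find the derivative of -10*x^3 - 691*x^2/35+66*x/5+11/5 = -30*x^2 - 1382*x/35 + 66/5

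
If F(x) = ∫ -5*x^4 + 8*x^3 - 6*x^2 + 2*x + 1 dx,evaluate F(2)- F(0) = -10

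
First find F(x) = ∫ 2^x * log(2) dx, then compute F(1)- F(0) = 1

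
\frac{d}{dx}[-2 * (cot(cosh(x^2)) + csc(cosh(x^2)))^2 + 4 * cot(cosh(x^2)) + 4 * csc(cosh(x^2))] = 8*x*(sqrt(2)*cos(cosh(x^2) + pi/4)*cos(cosh(x^2)) + sqrt(2)*cos(cosh(x^2) + pi/4) + cos(cosh(x^2)) + 1)*sinh(x^2)/sin(cosh(x^2))^3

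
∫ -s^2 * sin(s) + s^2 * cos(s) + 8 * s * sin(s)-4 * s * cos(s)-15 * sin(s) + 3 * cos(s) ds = sqrt(2)*(s - 3)^2*sin(s + pi/4) + C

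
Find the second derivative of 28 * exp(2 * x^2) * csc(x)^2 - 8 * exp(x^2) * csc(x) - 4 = 8*(56*x^2*exp(x^2)/sin(x) - 4*x^2 - 56*x*exp(x^2)*cos(x)/sin(x)^2 + 4*x*cos(x)/sin(x) + 21*exp(x^2)/sin(x)^3 - 1 - 2/sin(x)^2)*exp(x^2)/sin(x)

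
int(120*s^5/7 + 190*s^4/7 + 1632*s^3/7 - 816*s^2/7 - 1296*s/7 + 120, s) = 20*s^6/7 + 38*s^5/7 + 408*s^4/7 - 272*s^3/7 - 648*s^2/7 + 120*s + C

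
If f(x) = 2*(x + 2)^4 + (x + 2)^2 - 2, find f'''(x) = 48*x + 96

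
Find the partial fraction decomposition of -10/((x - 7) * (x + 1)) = 5/(4*(x + 1)) - 5/(4*(x - 7))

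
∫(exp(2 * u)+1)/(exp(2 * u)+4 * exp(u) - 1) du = log(2*sinh(u) + 4) + C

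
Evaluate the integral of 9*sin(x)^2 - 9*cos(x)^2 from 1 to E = -9*sin(2*E)/2 + 9*sin(2)/2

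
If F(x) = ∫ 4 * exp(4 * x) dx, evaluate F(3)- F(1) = -exp(4) + exp(12)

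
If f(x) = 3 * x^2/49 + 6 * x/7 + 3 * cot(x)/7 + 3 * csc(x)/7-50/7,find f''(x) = 6/49 - 3/(7*sin(x)) + 6*cos(x)/(7*sin(x)^3) + 6/(7*sin(x)^3)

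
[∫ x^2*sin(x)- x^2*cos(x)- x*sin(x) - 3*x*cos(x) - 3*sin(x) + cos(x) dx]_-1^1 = -2*cos(1) + 2*sin(1)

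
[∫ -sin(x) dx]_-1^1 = 0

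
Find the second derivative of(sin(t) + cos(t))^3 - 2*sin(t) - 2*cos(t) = sqrt(2)*(sin(t + pi/4) + 9*cos(3*t + pi/4))/2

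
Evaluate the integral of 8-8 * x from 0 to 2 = 0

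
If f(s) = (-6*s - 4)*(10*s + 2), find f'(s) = -120*s - 52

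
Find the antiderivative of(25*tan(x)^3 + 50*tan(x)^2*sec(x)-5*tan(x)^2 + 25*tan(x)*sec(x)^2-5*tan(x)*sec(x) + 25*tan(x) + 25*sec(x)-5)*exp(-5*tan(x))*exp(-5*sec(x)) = -5*(sin(x) + 1)*exp(-5*tan(x) - 5/cos(x))/cos(x) + C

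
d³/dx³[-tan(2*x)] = -48*tan(2*x)^4 - 64*tan(2*x)^2 - 16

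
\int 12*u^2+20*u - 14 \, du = 4*u^3 + 10*u^2 - 14*u + C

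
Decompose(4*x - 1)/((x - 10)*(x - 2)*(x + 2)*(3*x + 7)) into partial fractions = 279/(481*(3*x + 7)) - 3/(16*(x + 2)) - 7/(416*(x - 2)) + 13/(1184*(x - 10))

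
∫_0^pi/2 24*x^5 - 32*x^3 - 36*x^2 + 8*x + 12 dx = -9 + (-pi - 3 + pi^3/4)^2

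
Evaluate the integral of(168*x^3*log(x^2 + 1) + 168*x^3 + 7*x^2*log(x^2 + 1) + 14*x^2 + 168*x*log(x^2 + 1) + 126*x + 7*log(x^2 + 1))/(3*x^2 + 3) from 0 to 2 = 413*log(5)/3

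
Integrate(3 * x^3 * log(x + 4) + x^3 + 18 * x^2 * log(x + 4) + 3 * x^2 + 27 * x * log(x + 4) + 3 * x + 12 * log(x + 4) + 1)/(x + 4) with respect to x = (x + 1)^3*log(x + 4) + C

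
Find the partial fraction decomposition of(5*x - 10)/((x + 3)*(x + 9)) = 55/(6*(x + 9)) - 25/(6*(x + 3))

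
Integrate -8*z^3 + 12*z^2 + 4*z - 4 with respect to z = -2*z^4 + 4*z^3 + 2*z^2 - 4*z + C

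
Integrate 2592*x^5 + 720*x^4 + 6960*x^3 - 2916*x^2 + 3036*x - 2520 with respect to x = 432*x^6 + 144*x^5 + 1740*x^4 - 972*x^3 + 1518*x^2 - 2520*x + C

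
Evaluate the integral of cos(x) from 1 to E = -sin(1) + sin(E)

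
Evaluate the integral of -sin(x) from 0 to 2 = -1 + cos(2)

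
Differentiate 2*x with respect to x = 2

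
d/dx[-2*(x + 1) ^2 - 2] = -4*x - 4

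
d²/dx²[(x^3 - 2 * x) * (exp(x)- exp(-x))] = (x^3*exp(2*x) - x^3 + 6*x^2*exp(2*x) + 6*x^2 + 4*x*exp(2*x) - 4*x - 4*exp(2*x) - 4)*exp(-x)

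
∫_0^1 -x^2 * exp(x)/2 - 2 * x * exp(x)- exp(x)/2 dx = -E - 1/2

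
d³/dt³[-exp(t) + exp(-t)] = (-exp(2*t) - 1)*exp(-t)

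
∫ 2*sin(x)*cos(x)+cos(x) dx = sin(x) - cos(x)^2 + C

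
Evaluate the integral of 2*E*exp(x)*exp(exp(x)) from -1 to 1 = -2*exp(exp(-1) + 1) + 2*exp(1 + E)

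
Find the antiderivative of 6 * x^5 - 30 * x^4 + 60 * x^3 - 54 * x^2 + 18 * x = x^6 - 6*x^5 + 15*x^4 - 18*x^3 + 9*x^2 + C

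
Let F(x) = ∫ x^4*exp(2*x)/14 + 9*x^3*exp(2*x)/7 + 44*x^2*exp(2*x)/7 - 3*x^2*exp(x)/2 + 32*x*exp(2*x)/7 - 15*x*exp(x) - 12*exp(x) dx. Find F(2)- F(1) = -921*exp(2)/28 + 27*E/2 + 100*exp(4)/7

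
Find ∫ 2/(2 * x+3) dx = log(4*x + 6) + C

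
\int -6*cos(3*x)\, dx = -2*sin(3*x) + C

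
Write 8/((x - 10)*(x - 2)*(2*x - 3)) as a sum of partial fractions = 32/(17*(2*x - 3)) - 1/(x - 2) + 1/(17*(x - 10))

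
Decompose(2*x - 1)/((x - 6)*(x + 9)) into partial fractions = 19/(15*(x + 9)) + 11/(15*(x - 6))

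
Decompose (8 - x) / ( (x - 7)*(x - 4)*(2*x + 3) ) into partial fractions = 38/(187*(2*x + 3)) - 4/(33*(x - 4)) + 1/(51*(x - 7))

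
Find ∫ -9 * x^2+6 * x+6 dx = -3*x^3 + 3*x^2 + 6*x + C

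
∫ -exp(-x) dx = exp(-x) + C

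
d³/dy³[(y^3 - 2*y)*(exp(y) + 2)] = y^3*exp(y) + 9*y^2*exp(y) + 16*y*exp(y) + 12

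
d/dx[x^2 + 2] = 2*x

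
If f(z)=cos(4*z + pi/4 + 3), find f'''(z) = 64*sin(4*z + pi/4 + 3)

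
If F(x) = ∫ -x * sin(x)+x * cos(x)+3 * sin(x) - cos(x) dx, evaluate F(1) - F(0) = -sin(1) - cos(1) + 2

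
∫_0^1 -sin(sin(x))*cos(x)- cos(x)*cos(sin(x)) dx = -1 - sin(sin(1)) + cos(sin(1))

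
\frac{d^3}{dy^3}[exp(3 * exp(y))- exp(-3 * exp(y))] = (27*exp(3*y) - 27*exp(2*y) + 3*exp(y) + 3*exp(y + 6*exp(y)) + 27*exp(2*y + 6*exp(y)) + 27*exp(3*y + 6*exp(y)))*exp(-3*exp(y))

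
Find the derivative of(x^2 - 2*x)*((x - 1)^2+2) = 4*x^3 - 12*x^2 + 14*x - 6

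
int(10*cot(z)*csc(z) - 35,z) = -35*z - 10/sin(z) + C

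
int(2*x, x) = x^2 + C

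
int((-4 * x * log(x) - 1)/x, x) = -(4*x + 1)*(log(x) - 1) + C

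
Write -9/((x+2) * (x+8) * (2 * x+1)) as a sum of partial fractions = -4/(5*(2*x + 1)) - 1/(10*(x + 8)) + 1/(2*(x + 2))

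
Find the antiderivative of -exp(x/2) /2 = -exp(x/2) + C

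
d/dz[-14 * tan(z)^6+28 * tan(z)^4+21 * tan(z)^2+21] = -84*tan(z)^7 + 28*tan(z)^5 + 154*tan(z)^3 + 42*tan(z)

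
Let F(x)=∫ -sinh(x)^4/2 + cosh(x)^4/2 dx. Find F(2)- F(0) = sinh(4)/4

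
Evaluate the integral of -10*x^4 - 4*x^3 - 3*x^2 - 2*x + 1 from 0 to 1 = -4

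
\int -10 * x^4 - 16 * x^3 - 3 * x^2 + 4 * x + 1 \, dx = -2*x^5 - 4*x^4 - x^3 + 2*x^2 + x + C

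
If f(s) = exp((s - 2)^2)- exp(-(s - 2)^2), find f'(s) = (2*s*exp(2*s^2 - 8*s + 8) + 2*s - 4*exp(2*s^2 - 8*s + 8) - 4)*exp(-s^2 + 4*s - 4)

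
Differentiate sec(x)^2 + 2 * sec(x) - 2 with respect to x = 2*(1 + 1/cos(x))*sin(x)/cos(x)^2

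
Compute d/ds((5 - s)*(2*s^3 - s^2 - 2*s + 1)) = -8*s^3 + 33*s^2 - 6*s - 11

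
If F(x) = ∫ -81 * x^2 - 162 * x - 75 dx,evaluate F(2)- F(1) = -507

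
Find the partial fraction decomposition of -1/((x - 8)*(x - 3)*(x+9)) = -1/(204*(x + 9)) + 1/(60*(x - 3)) - 1/(85*(x - 8))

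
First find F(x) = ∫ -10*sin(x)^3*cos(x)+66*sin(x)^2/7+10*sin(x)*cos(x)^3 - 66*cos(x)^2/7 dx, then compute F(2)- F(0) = (-132 + 35*sin(4))*sin(4)/28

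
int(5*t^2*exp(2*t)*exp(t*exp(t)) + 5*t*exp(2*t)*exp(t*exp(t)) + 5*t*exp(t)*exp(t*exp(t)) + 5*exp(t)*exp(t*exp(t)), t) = 5*t*exp(t*(exp(t) + 1)) + C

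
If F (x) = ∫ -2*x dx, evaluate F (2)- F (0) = -4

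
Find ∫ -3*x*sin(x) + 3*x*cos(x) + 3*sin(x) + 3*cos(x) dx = 3*sqrt(2)*x*sin(x + pi/4) + C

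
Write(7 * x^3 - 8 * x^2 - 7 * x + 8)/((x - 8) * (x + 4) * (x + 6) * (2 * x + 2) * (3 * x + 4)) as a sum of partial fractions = -39/(224*(3*x + 4)) - 25/(56*(x + 6)) + 15/(32*(x + 4)) + 1/(28*(x - 8))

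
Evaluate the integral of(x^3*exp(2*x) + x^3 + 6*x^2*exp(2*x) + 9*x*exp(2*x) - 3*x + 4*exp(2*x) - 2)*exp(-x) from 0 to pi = (1 + pi)^3*(-exp(-pi) + exp(pi))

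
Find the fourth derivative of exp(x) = exp(x)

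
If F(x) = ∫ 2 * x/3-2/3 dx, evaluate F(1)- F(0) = -1/3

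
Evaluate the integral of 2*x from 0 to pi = pi^2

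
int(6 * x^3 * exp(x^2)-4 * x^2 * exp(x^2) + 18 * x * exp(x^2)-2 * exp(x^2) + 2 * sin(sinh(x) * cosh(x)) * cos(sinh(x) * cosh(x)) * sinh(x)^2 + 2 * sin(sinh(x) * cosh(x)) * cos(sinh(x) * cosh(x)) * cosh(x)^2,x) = (3*x^2 - 2*x + 6)*exp(x^2) + sin(sinh(2*x)/2)^2 + C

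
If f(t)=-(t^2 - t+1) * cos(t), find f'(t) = t^2*sin(t) - t*sin(t) - 2*t*cos(t) + sin(t) + cos(t)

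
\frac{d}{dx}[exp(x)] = exp(x)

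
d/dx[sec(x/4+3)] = tan(x/4 + 3)*sec(x/4 + 3)/4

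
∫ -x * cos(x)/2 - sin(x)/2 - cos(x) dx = (-x/2 - 1)*sin(x) + C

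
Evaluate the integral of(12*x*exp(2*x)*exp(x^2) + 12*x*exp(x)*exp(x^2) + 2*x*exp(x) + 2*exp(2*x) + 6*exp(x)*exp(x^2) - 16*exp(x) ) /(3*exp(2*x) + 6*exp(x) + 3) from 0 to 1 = 2*E*(-8/3 + E)/(1 + E) + 2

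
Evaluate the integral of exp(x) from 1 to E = -E + exp(E)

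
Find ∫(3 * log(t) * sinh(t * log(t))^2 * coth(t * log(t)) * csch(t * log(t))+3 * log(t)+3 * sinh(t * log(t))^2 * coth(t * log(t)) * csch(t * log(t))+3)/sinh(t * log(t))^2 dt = -3*coth(t*log(t)) - 3*csch(t*log(t)) + C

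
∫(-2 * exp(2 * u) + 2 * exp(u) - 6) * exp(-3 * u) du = (2*exp(2*u) - exp(u) + 2)*exp(-3*u) + C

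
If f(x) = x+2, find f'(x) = 1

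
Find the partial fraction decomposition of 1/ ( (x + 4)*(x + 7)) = -1/(3*(x + 7)) + 1/(3*(x + 4))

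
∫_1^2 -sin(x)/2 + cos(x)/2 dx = sqrt(2)*(-sin(pi/4 + 1) + sin(pi/4 + 2))/2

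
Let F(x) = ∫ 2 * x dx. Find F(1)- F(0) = 1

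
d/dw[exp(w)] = exp(w)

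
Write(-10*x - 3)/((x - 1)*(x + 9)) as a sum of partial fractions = -87/(10*(x + 9)) - 13/(10*(x - 1))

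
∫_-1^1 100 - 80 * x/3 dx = 200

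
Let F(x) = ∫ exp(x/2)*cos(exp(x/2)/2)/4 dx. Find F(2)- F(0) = -sin(1/2) + sin(E/2)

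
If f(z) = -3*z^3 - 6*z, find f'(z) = -9*z^2 - 6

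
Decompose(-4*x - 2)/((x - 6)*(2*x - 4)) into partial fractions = 5/(4*(x - 2)) - 13/(4*(x - 6))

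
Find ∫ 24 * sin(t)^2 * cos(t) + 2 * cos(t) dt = 8*sin(t)^3 + 2*sin(t) + C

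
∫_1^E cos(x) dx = -sin(1) + sin(E)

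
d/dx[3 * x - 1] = 3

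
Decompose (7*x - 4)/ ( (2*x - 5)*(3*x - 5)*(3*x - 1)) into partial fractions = -5/(52*(3*x - 1)) - 23/(20*(3*x - 5)) + 54/(65*(2*x - 5))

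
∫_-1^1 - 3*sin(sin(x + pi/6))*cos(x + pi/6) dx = -3*cos(cos(1 + pi/3)) + 3*cos(sin(pi/6 + 1))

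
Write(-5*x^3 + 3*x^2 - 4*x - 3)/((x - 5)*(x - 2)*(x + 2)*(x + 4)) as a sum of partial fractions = -127/(36*(x + 4)) + 57/(56*(x + 2)) + 13/(24*(x - 2)) - 191/(63*(x - 5))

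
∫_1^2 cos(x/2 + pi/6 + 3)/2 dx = sin(pi/6 + 4) - sin(pi/6 + 7/2)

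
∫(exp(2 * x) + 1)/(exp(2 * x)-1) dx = log(sinh(x)) + C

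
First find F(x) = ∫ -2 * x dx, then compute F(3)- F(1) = -8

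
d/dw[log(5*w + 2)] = 5/(5*w + 2)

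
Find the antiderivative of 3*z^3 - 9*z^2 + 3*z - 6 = 3*z^4/4 - 3*z^3 + 3*z^2/2 - 6*z + C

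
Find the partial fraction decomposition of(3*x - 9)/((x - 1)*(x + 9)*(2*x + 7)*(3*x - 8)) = -27/(6475*(3*x - 8)) - 52/(1221*(2*x + 7)) + 18/(1925*(x + 9)) + 1/(75*(x - 1))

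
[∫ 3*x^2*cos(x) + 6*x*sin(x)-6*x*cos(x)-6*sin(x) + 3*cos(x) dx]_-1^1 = 12*sin(1)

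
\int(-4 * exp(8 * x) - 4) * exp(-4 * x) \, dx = -2*sinh(4*x) + C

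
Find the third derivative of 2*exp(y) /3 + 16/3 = 2*exp(y)/3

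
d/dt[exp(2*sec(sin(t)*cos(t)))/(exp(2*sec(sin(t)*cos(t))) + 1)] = 2*(-sin(2*t - sin(2*t)/2) + sin(2*t + sin(2*t)/2))*exp(2/cos(sin(2*t)/2))/((exp(2/cos(sin(2*t)/2)) + 1)^2*(cos(sin(2*t)) + 1))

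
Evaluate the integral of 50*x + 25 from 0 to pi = -5*pi - 9 + (3 + 5*pi)^2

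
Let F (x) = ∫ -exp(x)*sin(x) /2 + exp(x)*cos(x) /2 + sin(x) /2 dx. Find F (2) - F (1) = (-1 + exp(2))*cos(2)/2 - (-1 + E)*cos(1)/2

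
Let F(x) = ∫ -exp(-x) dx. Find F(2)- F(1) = -exp(-1) + exp(-2)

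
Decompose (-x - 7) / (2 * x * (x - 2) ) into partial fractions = -9/(4*(x - 2)) + 7/(4*x)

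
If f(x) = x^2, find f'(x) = 2*x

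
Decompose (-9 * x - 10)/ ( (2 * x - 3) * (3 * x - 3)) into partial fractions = -47/(3*(2*x - 3)) + 19/(3*(x - 1))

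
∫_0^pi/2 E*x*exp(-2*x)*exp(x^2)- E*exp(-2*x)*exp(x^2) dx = -E/2 + exp((-1 + pi/2)^2)/2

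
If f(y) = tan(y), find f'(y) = cos(y)^(-2)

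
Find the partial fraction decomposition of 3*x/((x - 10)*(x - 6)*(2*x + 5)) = -6/(85*(2*x + 5)) - 9/(34*(x - 6)) + 3/(10*(x - 10))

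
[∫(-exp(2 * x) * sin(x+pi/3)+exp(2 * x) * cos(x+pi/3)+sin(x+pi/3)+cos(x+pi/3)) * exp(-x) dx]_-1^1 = (E - exp(-1))*cos(1)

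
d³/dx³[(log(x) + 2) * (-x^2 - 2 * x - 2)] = (-2*x^2 + 2*x - 4)/x^3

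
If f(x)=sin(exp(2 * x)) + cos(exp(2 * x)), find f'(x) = 2*sqrt(2)*exp(2*x)*cos(exp(2*x) + pi/4)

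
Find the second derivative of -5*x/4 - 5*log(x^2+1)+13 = (10*x^2 - 10)/(x^4 + 2*x^2 + 1)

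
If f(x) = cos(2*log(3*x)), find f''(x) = 2*(sin(2*(log(x) + log(3))) - 2*cos(2*(log(x) + log(3))))/x^2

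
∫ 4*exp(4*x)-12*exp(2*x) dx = (exp(2*x) - 3)^2 + C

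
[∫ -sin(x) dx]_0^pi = -2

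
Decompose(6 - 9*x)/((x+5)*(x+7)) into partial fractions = -69/(2*(x + 7)) + 51/(2*(x + 5))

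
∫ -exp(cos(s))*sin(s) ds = exp(cos(s)) + C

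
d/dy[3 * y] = 3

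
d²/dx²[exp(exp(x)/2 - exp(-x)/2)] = (exp(exp(x)/2 - exp(-x)/2) - 2*exp(x + exp(x)/2 - exp(-x)/2) + 2*exp(2*x + exp(x)/2 - exp(-x)/2) + 2*exp(3*x + exp(x)/2 - exp(-x)/2) + exp(4*x + exp(x)/2 - exp(-x)/2))*exp(-2*x)/4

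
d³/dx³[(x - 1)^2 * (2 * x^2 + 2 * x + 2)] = 48*x - 12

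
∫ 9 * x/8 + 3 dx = 9*x^2/16 + 3*x + C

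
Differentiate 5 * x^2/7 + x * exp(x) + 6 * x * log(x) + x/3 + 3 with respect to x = x*exp(x) + 10*x/7 + exp(x) + 6*log(x) + 19/3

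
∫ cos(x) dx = sin(x) + C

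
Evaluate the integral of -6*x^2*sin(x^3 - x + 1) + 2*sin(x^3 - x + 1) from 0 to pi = -2*cos(1 + pi^3) - 2*cos(1)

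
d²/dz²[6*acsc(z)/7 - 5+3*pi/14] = (12*z^2 - 6)/(7*z^5*sqrt(1 - 1/z^2) - 7*z^3*sqrt(1 - 1/z^2))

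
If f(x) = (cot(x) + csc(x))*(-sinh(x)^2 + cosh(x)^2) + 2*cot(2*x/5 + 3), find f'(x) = -4/(5*sin(2*x/5 + 3)^2) - cos(x)/sin(x)^2 - 1/sin(x)^2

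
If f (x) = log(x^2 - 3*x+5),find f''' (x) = (4*x^3 - 18*x^2 - 6*x + 36)/(x^6 - 9*x^5 + 42*x^4 - 117*x^3 + 210*x^2 - 225*x + 125)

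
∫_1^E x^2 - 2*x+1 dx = (-1 + E)^3/3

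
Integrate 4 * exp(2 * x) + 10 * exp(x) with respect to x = 2*(exp(x) + 5)*exp(x) + C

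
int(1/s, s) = log(s) + C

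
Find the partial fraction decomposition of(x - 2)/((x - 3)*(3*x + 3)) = 1/(4*(x + 1)) + 1/(12*(x - 3))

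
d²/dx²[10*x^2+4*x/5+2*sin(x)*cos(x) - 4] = 20 - 4*sin(2*x)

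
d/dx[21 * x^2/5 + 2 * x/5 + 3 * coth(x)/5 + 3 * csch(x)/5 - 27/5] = 42*x/5 + 2/5 - 3*cosh(x)/(5*sinh(x)^2) - 3/(5*sinh(x)^2)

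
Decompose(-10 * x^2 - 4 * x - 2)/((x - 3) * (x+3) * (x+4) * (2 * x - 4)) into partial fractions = 73/(42*(x + 4)) - 4/(3*(x + 3)) + 5/(6*(x - 2)) - 26/(21*(x - 3))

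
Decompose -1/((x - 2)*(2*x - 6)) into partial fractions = 1/(2*(x - 2)) - 1/(2*(x - 3))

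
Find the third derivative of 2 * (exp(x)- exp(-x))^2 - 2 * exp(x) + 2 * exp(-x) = (16*exp(4*x) - 2*exp(3*x) - 2*exp(x) - 16)*exp(-2*x)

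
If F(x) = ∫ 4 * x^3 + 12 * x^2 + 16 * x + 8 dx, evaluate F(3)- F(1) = 264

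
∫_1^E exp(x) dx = -E + exp(E)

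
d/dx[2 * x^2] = 4*x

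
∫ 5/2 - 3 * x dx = -3*x^2/2 + 5*x/2 + C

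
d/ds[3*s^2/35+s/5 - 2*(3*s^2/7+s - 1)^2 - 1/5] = -72*s^3/49 - 36*s^2/7 - 2*s/5 + 21/5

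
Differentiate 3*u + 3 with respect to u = 3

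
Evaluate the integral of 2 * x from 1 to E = -1 + exp(2)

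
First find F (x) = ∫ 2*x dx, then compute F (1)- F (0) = 1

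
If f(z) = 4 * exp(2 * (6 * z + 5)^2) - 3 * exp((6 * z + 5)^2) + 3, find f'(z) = -216*z*exp(36*z^2 + 60*z + 25) + 576*z*exp(72*z^2 + 120*z + 50) - 180*exp(36*z^2 + 60*z + 25) + 480*exp(72*z^2 + 120*z + 50)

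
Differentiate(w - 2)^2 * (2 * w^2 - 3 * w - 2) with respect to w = 8*w^3 - 33*w^2 + 36*w - 4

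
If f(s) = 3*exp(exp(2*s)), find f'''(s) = 24*exp(2*s + exp(2*s)) + 72*exp(4*s + exp(2*s)) + 24*exp(6*s + exp(2*s))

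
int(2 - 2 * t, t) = -t^2 + 2*t + C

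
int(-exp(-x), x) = exp(-x) + C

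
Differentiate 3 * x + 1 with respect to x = 3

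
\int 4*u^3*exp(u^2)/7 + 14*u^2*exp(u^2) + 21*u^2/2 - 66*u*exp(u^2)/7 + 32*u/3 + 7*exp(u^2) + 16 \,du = (7*u + 6)*(3*u^2 + 2*u + 12)/6 + (2*u^2 + 49*u - 35)*exp(u^2)/7 + C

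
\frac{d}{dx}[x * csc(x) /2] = -x*cot(x)*csc(x)/2 + csc(x)/2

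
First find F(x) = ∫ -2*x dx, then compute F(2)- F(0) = -4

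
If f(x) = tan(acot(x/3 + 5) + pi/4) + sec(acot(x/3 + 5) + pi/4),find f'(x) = (-3*tan(acot(x/3 + 5) + pi/4)^2 - 3*tan(acot(x/3 + 5) + pi/4)*sec(acot(x/3 + 5) + pi/4) - 3)/(x^2 + 30*x + 234)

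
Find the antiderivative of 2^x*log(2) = 2^x + C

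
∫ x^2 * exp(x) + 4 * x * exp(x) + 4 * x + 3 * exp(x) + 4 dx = (x + 1)^2*(exp(x) + 2) + C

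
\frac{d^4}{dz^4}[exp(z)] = exp(z)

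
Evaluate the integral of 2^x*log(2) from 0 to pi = -1 + 2^pi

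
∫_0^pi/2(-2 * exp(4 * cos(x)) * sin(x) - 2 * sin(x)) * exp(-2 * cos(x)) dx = -exp(2) + exp(-2)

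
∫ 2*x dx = x^2 + C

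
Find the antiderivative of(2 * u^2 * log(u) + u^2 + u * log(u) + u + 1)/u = (u^2 + u + 1)*log(u) + C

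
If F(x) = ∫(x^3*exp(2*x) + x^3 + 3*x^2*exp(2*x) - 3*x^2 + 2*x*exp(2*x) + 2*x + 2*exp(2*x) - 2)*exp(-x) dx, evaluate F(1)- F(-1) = 0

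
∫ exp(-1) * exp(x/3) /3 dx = exp(x/3 - 1) + C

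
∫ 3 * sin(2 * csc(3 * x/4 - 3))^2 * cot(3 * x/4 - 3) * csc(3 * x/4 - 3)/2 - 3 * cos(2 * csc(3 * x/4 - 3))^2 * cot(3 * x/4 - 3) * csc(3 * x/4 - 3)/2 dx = sin(4/sin(3*x/4 - 3))/2 + C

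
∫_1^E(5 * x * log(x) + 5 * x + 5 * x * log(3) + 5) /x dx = -10*log(3) + (5 + 5*E)*log(3*E)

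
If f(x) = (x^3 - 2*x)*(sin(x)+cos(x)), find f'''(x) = sqrt(2)*(-x^3*cos(x + pi/4) - 9*x^2*sin(x + pi/4) + 20*x*cos(x + pi/4) + 12*sin(x + pi/4))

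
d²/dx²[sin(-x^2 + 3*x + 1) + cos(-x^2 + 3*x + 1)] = -4*x^2*sin(-x^2 + 3*x + 1) - 4*x^2*cos(-x^2 + 3*x + 1) + 12*x*sin(-x^2 + 3*x + 1) + 12*x*cos(-x^2 + 3*x + 1) - 7*sin(-x^2 + 3*x + 1) - 11*cos(-x^2 + 3*x + 1)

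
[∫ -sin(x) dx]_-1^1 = 0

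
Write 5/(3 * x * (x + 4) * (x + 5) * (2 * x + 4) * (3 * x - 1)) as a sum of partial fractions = 135/(2912*(3*x - 1)) + 1/(288*(x + 5)) - 5/(624*(x + 4)) + 5/(504*(x + 2)) - 1/(48*x)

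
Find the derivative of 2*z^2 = 4*z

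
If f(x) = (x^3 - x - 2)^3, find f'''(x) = 504*x^6 - 630*x^4 - 720*x^3 + 180*x^2 + 288*x + 66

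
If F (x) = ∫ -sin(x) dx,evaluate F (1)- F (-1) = 0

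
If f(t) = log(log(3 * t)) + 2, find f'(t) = 1/(t*log(t) + t*log(3))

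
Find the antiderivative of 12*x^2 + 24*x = 4*x^3 + 12*x^2 + C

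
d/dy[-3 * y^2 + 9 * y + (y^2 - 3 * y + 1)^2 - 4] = 4*y^3 - 18*y^2 + 16*y + 3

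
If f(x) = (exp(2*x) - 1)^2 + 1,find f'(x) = 4*exp(4*x) - 4*exp(2*x)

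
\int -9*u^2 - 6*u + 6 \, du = -3*u^3 - 3*u^2 + 6*u + C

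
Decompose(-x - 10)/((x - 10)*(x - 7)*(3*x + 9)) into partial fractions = -7/(390*(x + 3)) + 17/(90*(x - 7)) - 20/(117*(x - 10))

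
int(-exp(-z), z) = exp(-z) + C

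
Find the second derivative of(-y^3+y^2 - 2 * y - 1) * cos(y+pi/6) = y^3*cos(y + pi/6) + 6*y^2*sin(y + pi/6) - y^2*cos(y + pi/6) - 4*sqrt(2)*y*sin(y + 5*pi/12) + 4*sin(y + pi/6) + 3*cos(y + pi/6)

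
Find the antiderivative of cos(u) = sin(u) + C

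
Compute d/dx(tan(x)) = cos(x)^(-2)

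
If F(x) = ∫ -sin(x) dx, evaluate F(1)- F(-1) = 0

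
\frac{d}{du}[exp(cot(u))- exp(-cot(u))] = -(exp(2/tan(u)) + 1)*exp(-cot(u))/sin(u)^2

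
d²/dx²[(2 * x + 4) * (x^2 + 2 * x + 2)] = 12*x + 16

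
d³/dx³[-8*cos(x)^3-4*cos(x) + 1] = 216*sin(x)^3 - 172*sin(x)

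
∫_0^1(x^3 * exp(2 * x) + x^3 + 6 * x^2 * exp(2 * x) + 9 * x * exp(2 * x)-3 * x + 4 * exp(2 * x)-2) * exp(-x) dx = -8*exp(-1) + 8*E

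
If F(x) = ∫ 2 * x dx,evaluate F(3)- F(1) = 8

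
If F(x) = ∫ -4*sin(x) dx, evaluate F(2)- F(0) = -4 + 4*cos(2)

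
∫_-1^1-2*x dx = 0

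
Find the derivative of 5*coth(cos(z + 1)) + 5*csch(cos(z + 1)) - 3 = 5*(cosh(cos(z + 1)) + 1)*sin(z + 1)/sinh(cos(z + 1))^2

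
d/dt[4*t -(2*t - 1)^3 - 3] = -24*t^2 + 24*t - 2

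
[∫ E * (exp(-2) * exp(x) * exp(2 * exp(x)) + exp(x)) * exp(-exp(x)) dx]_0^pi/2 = -exp(1 - exp(pi/2)) + exp(-1 + exp(pi/2))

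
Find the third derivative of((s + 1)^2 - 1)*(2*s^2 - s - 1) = 48*s + 18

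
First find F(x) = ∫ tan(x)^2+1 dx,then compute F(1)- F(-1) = 2*tan(1)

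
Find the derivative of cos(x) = -sin(x)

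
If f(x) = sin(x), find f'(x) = cos(x)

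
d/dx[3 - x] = -1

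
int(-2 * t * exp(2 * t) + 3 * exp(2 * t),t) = (2 - t)*exp(2*t) + C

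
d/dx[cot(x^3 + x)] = -(3*x^2 + 1)/sin(x*(x^2 + 1))^2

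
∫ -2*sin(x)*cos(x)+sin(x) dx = (cos(x) - 1)*cos(x) + C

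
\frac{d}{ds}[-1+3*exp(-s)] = -3*exp(-s)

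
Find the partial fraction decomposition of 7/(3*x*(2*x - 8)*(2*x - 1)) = -2/(3*(2*x - 1)) + 1/(24*(x - 4)) + 7/(24*x)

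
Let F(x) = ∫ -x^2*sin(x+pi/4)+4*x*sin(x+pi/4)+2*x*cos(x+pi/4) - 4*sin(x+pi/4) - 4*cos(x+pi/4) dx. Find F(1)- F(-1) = -9*sin(pi/4 + 1) + cos(pi/4 + 1)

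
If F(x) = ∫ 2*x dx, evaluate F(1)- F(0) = 1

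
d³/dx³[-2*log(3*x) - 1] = -4/x^3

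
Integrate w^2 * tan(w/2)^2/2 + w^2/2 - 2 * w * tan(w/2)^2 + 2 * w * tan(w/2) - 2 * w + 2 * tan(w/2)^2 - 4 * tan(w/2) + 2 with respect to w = (w - 2)^2*tan(w/2) + C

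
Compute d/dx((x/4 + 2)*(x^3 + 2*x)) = x^3 + 6*x^2 + x + 4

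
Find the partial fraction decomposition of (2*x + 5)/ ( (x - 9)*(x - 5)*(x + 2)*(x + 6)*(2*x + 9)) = 64/(7695*(2*x + 9)) - 7/(1980*(x + 6)) + 1/(1540*(x + 2)) - 15/(5852*(x - 5)) + 23/(17820*(x - 9))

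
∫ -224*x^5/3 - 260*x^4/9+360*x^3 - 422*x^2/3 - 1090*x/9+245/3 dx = -112*x^6/9 - 52*x^5/9 + 90*x^4 - 422*x^3/9 - 545*x^2/9 + 245*x/3 + C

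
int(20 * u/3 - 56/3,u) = 10*u^2/3 - 56*u/3 + C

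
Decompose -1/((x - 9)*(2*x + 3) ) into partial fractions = 2/(21*(2*x + 3)) - 1/(21*(x - 9))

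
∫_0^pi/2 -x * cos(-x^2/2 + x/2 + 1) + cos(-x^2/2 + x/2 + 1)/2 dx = -sin(1) + sin(-pi^2/8 + pi/4 + 1)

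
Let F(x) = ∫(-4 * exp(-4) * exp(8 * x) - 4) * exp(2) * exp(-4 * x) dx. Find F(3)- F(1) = -exp(10) - exp(-2) + exp(-10) + exp(2)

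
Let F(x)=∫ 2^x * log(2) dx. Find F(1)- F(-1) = 3/2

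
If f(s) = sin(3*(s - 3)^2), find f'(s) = 6*(s - 3)*cos(3*s^2 - 18*s + 27)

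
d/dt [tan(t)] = cos(t)^(-2)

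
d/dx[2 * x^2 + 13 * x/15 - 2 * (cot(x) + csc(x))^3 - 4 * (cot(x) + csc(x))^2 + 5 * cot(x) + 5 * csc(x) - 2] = 4*x + 13/15 - 8/sin(x) - 11*cos(x)/sin(x)^2 - 23/sin(x)^2 + 16*cos(x)/sin(x)^3 + 16/sin(x)^3 + 24*cos(x)/sin(x)^4 + 24/sin(x)^4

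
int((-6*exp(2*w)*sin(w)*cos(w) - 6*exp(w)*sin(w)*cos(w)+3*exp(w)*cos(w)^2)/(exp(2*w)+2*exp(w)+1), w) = (3*exp(w)*cos(w)^2 + 4*exp(w) + 4)/(exp(w) + 1) + C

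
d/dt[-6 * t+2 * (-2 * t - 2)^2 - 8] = 16*t + 10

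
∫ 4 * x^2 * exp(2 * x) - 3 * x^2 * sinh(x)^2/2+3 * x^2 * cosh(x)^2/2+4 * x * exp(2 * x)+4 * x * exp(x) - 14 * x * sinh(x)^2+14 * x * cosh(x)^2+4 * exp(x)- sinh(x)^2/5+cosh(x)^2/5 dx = x*(5*x^2 + 20*x*exp(2*x) + 70*x + 40*exp(x) + 2)/10 + C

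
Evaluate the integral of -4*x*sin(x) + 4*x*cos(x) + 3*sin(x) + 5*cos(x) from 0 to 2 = 9*cos(2) - 1 + 9*sin(2)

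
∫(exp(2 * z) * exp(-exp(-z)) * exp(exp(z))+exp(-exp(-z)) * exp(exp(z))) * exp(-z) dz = exp(2*sinh(z)) + C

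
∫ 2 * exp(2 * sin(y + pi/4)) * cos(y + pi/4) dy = exp(2*sin(y + pi/4)) + C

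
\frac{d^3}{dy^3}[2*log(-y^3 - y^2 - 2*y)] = (12*y^6 + 24*y^5 + 32*y^3 + 72*y^2 + 48*y + 32)/(y^9 + 3*y^8 + 9*y^7 + 13*y^6 + 18*y^5 + 12*y^4 + 8*y^3)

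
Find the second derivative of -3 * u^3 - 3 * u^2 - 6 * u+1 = -18*u - 6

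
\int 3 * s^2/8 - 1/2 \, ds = s^3/8 - s/2 + C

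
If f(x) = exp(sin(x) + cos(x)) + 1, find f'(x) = sqrt(2)*exp(sin(x))*exp(cos(x))*cos(x + pi/4)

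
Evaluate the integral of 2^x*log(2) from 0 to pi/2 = -1 + 2^(pi/2)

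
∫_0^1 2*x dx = 1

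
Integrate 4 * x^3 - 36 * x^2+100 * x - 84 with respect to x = x^4 - 12*x^3 + 50*x^2 - 84*x + C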